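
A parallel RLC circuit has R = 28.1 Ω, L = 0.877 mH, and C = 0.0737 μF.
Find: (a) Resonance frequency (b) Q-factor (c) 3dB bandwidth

Step 1 — Resonance: ω₀ = 1/√(LC) = 1/√(0.000877·7.37e-08) = 1.244e+05 rad/s.
Step 2 — f₀ = ω₀/(2π) = 1.98e+04 Hz.
Step 3 — Parallel Q: Q = R/(ω₀L) = 28.1/(1.244e+05·0.000877) = 0.2576.
Step 4 — Bandwidth: Δω = ω₀/Q = 4.829e+05 rad/s; BW = Δω/(2π) = 7.685e+04 Hz.

(a) f₀ = 1.98e+04 Hz  (b) Q = 0.2576  (c) BW = 7.685e+04 Hz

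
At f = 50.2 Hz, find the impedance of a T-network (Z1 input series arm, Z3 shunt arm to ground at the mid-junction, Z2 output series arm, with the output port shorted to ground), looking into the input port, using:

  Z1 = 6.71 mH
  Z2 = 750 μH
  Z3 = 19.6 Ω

Step 1 — Angular frequency: ω = 2π·f = 2π·50.2 = 315.4 rad/s.
Step 2 — Component impedances:
  Z1: Z = jωL = j·315.4·0.00671 = 0 + j2.116 Ω
  Z2: Z = jωL = j·315.4·0.00075 = 0 + j0.2366 Ω
  Z3: Z = R = 19.6 Ω
Step 3 — With the output port shorted to ground, the output series arm Z2 runs from the junction to ground; the shunt arm Z3 also runs from the junction to ground. They appear in parallel: Z3 || Z2 = 0.002855 + j0.2365 Ω.
Step 4 — Series with input arm Z1: Z_in = Z1 + (Z3 || Z2) = 0.002855 + j2.353 Ω = 2.353∠89.9° Ω.

Z = 0.002855 + j2.353 Ω = 2.353∠89.9° Ω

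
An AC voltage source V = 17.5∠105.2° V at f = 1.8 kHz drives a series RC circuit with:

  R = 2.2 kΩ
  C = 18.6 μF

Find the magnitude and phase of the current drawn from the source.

Step 1 — Angular frequency: ω = 2π·f = 2π·1800 = 1.131e+04 rad/s.
Step 2 — Component impedances:
  R: Z = R = 2200 Ω
  C: Z = 1/(jωC) = -j/(ω·C) = 0 - j4.754 Ω
Step 3 — Series combination: Z_total = R + C = 2200 - j4.754 Ω = 2200∠-0.1° Ω.
Step 4 — Source phasor: V = 17.5∠105.2° V = -4.588 + j16.89 V.
Step 5 — Ohm's law: I = V / Z_total = (-4.588 + j16.89) / (2200 - j4.754) = -0.002102 + j0.007672 A.
Step 6 — Convert to polar: |I| = 0.007955 A, ∠I = 105.3°.

I = 0.007955∠105.3° A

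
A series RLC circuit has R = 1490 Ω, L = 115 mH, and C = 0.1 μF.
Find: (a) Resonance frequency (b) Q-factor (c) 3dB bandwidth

Step 1 — Resonance: ω₀ = 1/√(LC) = 1/√(0.115·1e-07) = 9325 rad/s.
Step 2 — f₀ = ω₀/(2π) = 1484 Hz.
Step 3 — Series Q: Q = ω₀L/R = 9325·0.115/1490 = 0.7197.
Step 4 — Bandwidth: Δω = ω₀/Q = 1.296e+04 rad/s; BW = Δω/(2π) = 2062 Hz.

(a) f₀ = 1484 Hz  (b) Q = 0.7197  (c) BW = 2062 Hz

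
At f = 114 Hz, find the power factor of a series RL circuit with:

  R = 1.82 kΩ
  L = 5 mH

Step 1 — Angular frequency: ω = 2π·f = 2π·114 = 716.3 rad/s.
Step 2 — Component impedances:
  R: Z = R = 1820 Ω
  L: Z = jωL = j·716.3·0.005 = 0 + j3.581 Ω
Step 3 — Series combination: Z_total = R + L = 1820 + j3.581 Ω = 1820∠0.1° Ω.
Step 4 — Power factor: PF = cos(φ) = Re(Z)/|Z| = 1820/1820 = 1.
Step 5 — Type: Im(Z) = 3.581 ⇒ lagging (phase φ = 0.1°).

PF = 1 (lagging, φ = 0.1°)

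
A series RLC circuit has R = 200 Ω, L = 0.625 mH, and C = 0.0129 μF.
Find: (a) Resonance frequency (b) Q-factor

Step 1 — Resonance condition Im(Z)=0 gives ω₀ = 1/√(LC).
Step 2 — ω₀ = 1/√(0.000625·1.29e-08) = 3.522e+05 rad/s.
Step 3 — f₀ = ω₀/(2π) = 5.605e+04 Hz.
Step 4 — Series Q: Q = ω₀L/R = 3.522e+05·0.000625/200 = 1.101.

(a) f₀ = 5.605e+04 Hz  (b) Q = 1.101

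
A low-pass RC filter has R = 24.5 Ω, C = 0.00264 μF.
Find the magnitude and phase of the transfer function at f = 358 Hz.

Step 1 — Angular frequency: ω = 2π·358 = 2249 rad/s.
Step 2 — Transfer function: H(jω) = 1/(1 + jωRC).
Step 3 — Denominator: 1 + jωRC = 1 + j·2249·24.5·2.64e-09 = 1 + j0.0001455.
Step 4 — H = 1 - j0.0001455.
Step 5 — Magnitude: |H| = 1 (-0.0 dB); phase: φ = -0.0°.

|H| = 1 (-0.0 dB), φ = -0.0°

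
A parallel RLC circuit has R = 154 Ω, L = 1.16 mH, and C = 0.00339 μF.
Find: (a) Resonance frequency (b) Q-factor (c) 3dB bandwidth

Step 1 — Resonance: ω₀ = 1/√(LC) = 1/√(0.00116·3.39e-09) = 5.043e+05 rad/s.
Step 2 — f₀ = ω₀/(2π) = 8.026e+04 Hz.
Step 3 — Parallel Q: Q = R/(ω₀L) = 154/(5.043e+05·0.00116) = 0.2633.
Step 4 — Bandwidth: Δω = ω₀/Q = 1.915e+06 rad/s; BW = Δω/(2π) = 3.049e+05 Hz.

(a) f₀ = 8.026e+04 Hz  (b) Q = 0.2633  (c) BW = 3.049e+05 Hz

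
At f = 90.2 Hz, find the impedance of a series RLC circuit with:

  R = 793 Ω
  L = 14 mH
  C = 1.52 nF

Step 1 — Angular frequency: ω = 2π·f = 2π·90.2 = 566.7 rad/s.
Step 2 — Component impedances:
  R: Z = R = 793 Ω
  L: Z = jωL = j·566.7·0.014 = 0 + j7.934 Ω
  C: Z = 1/(jωC) = -j/(ω·C) = 0 - j1.161e+06 Ω
Step 3 — Series combination: Z_total = R + L + C = 793 - j1.161e+06 Ω = 1.161e+06∠-90.0° Ω.

Z = 793 - j1.161e+06 Ω = 1.161e+06∠-90.0° Ω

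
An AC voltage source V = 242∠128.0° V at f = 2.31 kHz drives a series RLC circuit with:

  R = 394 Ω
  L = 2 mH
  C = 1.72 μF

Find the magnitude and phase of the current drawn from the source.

Step 1 — Angular frequency: ω = 2π·f = 2π·2310 = 1.451e+04 rad/s.
Step 2 — Component impedances:
  R: Z = R = 394 Ω
  L: Z = jωL = j·1.451e+04·0.002 = 0 + j29.03 Ω
  C: Z = 1/(jωC) = -j/(ω·C) = 0 - j40.06 Ω
Step 3 — Series combination: Z_total = R + L + C = 394 - j11.03 Ω = 394.2∠-1.6° Ω.
Step 4 — Source phasor: V = 242∠128.0° V = -149 + j190.7 V.
Step 5 — Ohm's law: I = V / Z_total = (-149 + j190.7) / (394 - j11.03) = -0.3914 + j0.4731 A.
Step 6 — Convert to polar: |I| = 0.614 A, ∠I = 129.6°.

I = 0.614∠129.6° A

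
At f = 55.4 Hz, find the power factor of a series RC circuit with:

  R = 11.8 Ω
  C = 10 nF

Step 1 — Angular frequency: ω = 2π·f = 2π·55.4 = 348.1 rad/s.
Step 2 — Component impedances:
  R: Z = R = 11.8 Ω
  C: Z = 1/(jωC) = -j/(ω·C) = 0 - j2.873e+05 Ω
Step 3 — Series combination: Z_total = R + C = 11.8 - j2.873e+05 Ω = 2.873e+05∠-90.0° Ω.
Step 4 — Power factor: PF = cos(φ) = Re(Z)/|Z| = 11.8/2.873e+05 = 4.107e-05.
Step 5 — Type: Im(Z) = -2.873e+05 ⇒ leading (phase φ = -90.0°).

PF = 4.107e-05 (leading, φ = -90.0°)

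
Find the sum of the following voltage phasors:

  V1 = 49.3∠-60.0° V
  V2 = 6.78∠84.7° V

Step 1 — Convert each phasor to rectangular form:
  V1 = 49.3·(cos(-60.0°) + j·sin(-60.0°)) = 24.65 - j42.7 V
  V2 = 6.78·(cos(84.7°) + j·sin(84.7°)) = 0.6263 + j6.751 V
Step 2 — Sum components: V_total = 25.28 - j35.94 V.
Step 3 — Convert to polar: |V_total| = 43.94 V, ∠V_total = -54.9°.

V_total = 43.94∠-54.9° V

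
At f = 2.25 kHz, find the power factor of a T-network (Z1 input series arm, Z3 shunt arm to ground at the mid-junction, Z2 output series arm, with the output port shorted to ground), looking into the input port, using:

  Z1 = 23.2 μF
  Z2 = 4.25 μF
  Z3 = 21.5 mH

Step 1 — Angular frequency: ω = 2π·f = 2π·2250 = 1.414e+04 rad/s.
Step 2 — Component impedances:
  Z1: Z = 1/(jωC) = -j/(ω·C) = 0 - j3.049 Ω
  Z2: Z = 1/(jωC) = -j/(ω·C) = 0 - j16.64 Ω
  Z3: Z = jωL = j·1.414e+04·0.0215 = 0 + j303.9 Ω
Step 3 — With the output port shorted to ground, the output series arm Z2 runs from the junction to ground; the shunt arm Z3 also runs from the junction to ground. They appear in parallel: Z3 || Z2 = 0 - j17.61 Ω.
Step 4 — Series with input arm Z1: Z_in = Z1 + (Z3 || Z2) = 0 - j20.66 Ω = 20.66∠-90.0° Ω.
Step 5 — Power factor: PF = cos(φ) = Re(Z)/|Z| = 0/20.66 = 0.
Step 6 — Type: Im(Z) = -20.66 ⇒ leading (phase φ = -90.0°).

PF = 0 (leading, φ = -90.0°)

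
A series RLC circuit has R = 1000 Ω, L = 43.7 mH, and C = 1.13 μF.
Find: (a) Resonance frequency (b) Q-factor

Step 1 — Resonance condition Im(Z)=0 gives ω₀ = 1/√(LC).
Step 2 — ω₀ = 1/√(0.0437·1.13e-06) = 4500 rad/s.
Step 3 — f₀ = ω₀/(2π) = 716.2 Hz.
Step 4 — Series Q: Q = ω₀L/R = 4500·0.0437/1000 = 0.1967.

(a) f₀ = 716.2 Hz  (b) Q = 0.1967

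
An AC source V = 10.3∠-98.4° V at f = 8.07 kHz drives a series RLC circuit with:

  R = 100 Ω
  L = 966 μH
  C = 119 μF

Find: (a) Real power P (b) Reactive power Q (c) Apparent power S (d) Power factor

Step 1 — Angular frequency: ω = 2π·f = 2π·8070 = 5.071e+04 rad/s.
Step 2 — Component impedances:
  R: Z = R = 100 Ω
  L: Z = jωL = j·5.071e+04·0.000966 = 0 + j48.98 Ω
  C: Z = 1/(jωC) = -j/(ω·C) = 0 - j0.1657 Ω
Step 3 — Series combination: Z_total = R + L + C = 100 + j48.82 Ω = 111.3∠26.0° Ω.
Step 4 — Source phasor: V = 10.3∠-98.4° V = -1.505 - j10.19 V.
Step 5 — Current: I = V / Z = -0.05232 - j0.07635 A = 0.09256∠-124.4° A.
Step 6 — Complex power: S = V·I* = 0.8567 + j0.4182 VA.
Step 7 — Real power: P = Re(S) = 0.8567 W.
Step 8 — Reactive power: Q = Im(S) = 0.4182 VAR.
Step 9 — Apparent power: |S| = 0.9534 VA.
Step 10 — Power factor: PF = P/|S| = 0.8986 (lagging).

(a) P = 0.8567 W  (b) Q = 0.4182 VAR  (c) S = 0.9534 VA  (d) PF = 0.8986 (lagging)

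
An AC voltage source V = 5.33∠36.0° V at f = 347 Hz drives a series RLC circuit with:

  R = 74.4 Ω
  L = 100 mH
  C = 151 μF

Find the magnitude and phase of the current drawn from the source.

Step 1 — Angular frequency: ω = 2π·f = 2π·347 = 2180 rad/s.
Step 2 — Component impedances:
  R: Z = R = 74.4 Ω
  L: Z = jωL = j·2180·0.1 = 0 + j218 Ω
  C: Z = 1/(jωC) = -j/(ω·C) = 0 - j3.037 Ω
Step 3 — Series combination: Z_total = R + L + C = 74.4 + j215 Ω = 227.5∠70.9° Ω.
Step 4 — Source phasor: V = 5.33∠36.0° V = 4.312 + j3.133 V.
Step 5 — Ohm's law: I = V / Z_total = (4.312 + j3.133) / (74.4 + j215) = 0.01921 - j0.01341 A.
Step 6 — Convert to polar: |I| = 0.02343 A, ∠I = -34.9°.

I = 0.02343∠-34.9° A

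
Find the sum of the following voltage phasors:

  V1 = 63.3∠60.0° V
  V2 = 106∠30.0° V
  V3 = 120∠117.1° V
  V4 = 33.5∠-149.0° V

Step 1 — Convert each phasor to rectangular form:
  V1 = 63.3·(cos(60.0°) + j·sin(60.0°)) = 31.65 + j54.82 V
  V2 = 106·(cos(30.0°) + j·sin(30.0°)) = 91.8 + j53 V
  V3 = 120·(cos(117.1°) + j·sin(117.1°)) = -54.67 + j106.8 V
  V4 = 33.5·(cos(-149.0°) + j·sin(-149.0°)) = -28.72 - j17.25 V
Step 2 — Sum components: V_total = 40.07 + j197.4 V.
Step 3 — Convert to polar: |V_total| = 201.4 V, ∠V_total = 78.5°.

V_total = 201.4∠78.5° V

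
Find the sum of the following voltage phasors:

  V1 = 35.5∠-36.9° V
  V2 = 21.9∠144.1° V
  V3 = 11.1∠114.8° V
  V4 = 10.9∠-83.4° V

Step 1 — Convert each phasor to rectangular form:
  V1 = 35.5·(cos(-36.9°) + j·sin(-36.9°)) = 28.39 - j21.31 V
  V2 = 21.9·(cos(144.1°) + j·sin(144.1°)) = -17.74 + j12.84 V
  V3 = 11.1·(cos(114.8°) + j·sin(114.8°)) = -4.656 + j10.08 V
  V4 = 10.9·(cos(-83.4°) + j·sin(-83.4°)) = 1.253 - j10.83 V
Step 2 — Sum components: V_total = 7.246 - j9.225 V.
Step 3 — Convert to polar: |V_total| = 11.73 V, ∠V_total = -51.9°.

V_total = 11.73∠-51.9° V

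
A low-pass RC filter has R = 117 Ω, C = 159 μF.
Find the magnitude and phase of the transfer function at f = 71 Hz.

Step 1 — Angular frequency: ω = 2π·71 = 446.1 rad/s.
Step 2 — Transfer function: H(jω) = 1/(1 + jωRC).
Step 3 — Denominator: 1 + jωRC = 1 + j·446.1·117·0.000159 = 1 + j8.299.
Step 4 — H = 0.01431 - j0.1188.
Step 5 — Magnitude: |H| = 0.1196 (-18.4 dB); phase: φ = -83.1°.

|H| = 0.1196 (-18.4 dB), φ = -83.1°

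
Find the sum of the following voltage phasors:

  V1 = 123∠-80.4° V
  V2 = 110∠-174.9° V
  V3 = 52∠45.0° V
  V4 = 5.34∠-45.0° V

Step 1 — Convert each phasor to rectangular form:
  V1 = 123·(cos(-80.4°) + j·sin(-80.4°)) = 20.51 - j121.3 V
  V2 = 110·(cos(-174.9°) + j·sin(-174.9°)) = -109.6 - j9.778 V
  V3 = 52·(cos(45.0°) + j·sin(45.0°)) = 36.77 + j36.77 V
  V4 = 5.34·(cos(-45.0°) + j·sin(-45.0°)) = 3.776 - j3.776 V
Step 2 — Sum components: V_total = -48.51 - j98.06 V.
Step 3 — Convert to polar: |V_total| = 109.4 V, ∠V_total = -116.3°.

V_total = 109.4∠-116.3° V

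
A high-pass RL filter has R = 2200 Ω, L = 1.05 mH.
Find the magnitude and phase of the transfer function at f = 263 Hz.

Step 1 — Angular frequency: ω = 2π·263 = 1652 rad/s.
Step 2 — Transfer function: H(jω) = jωL/(R + jωL).
Step 3 — Numerator jωL = j·1.735; denominator R + jωL = 2200 + j1.735.
Step 4 — H = 6.22e-07 + j0.0007887.
Step 5 — Magnitude: |H| = 0.0007887 (-62.1 dB); phase: φ = 90.0°.

|H| = 0.0007887 (-62.1 dB), φ = 90.0°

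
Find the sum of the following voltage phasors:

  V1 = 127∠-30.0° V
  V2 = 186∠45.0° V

Step 1 — Convert each phasor to rectangular form:
  V1 = 127·(cos(-30.0°) + j·sin(-30.0°)) = 110 - j63.5 V
  V2 = 186·(cos(45.0°) + j·sin(45.0°)) = 131.5 + j131.5 V
Step 2 — Sum components: V_total = 241.5 + j68.02 V.
Step 3 — Convert to polar: |V_total| = 250.9 V, ∠V_total = 15.7°.

V_total = 250.9∠15.7° V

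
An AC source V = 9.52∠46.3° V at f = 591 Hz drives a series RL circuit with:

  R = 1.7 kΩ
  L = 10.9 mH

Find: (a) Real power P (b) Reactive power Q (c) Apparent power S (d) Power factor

Step 1 — Angular frequency: ω = 2π·f = 2π·591 = 3713 rad/s.
Step 2 — Component impedances:
  R: Z = R = 1700 Ω
  L: Z = jωL = j·3713·0.0109 = 0 + j40.48 Ω
Step 3 — Series combination: Z_total = R + L = 1700 + j40.48 Ω = 1700∠1.4° Ω.
Step 4 — Source phasor: V = 9.52∠46.3° V = 6.577 + j6.883 V.
Step 5 — Current: I = V / Z = 0.003963 + j0.003954 A = 0.005598∠44.9° A.
Step 6 — Complex power: S = V·I* = 0.05328 + j0.001269 VA.
Step 7 — Real power: P = Re(S) = 0.05328 W.
Step 8 — Reactive power: Q = Im(S) = 0.001269 VAR.
Step 9 — Apparent power: |S| = 0.0533 VA.
Step 10 — Power factor: PF = P/|S| = 0.9997 (lagging).

(a) P = 0.05328 W  (b) Q = 0.001269 VAR  (c) S = 0.0533 VA  (d) PF = 0.9997 (lagging)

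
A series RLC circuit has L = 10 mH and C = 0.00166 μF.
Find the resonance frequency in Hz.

Step 1 — Resonance condition Im(Z)=0 gives ω₀ = 1/√(LC).
Step 2 — ω₀ = 1/√(0.01·1.66e-09) = 2.454e+05 rad/s.
Step 3 — f₀ = ω₀/(2π) = 3.906e+04 Hz.

f₀ = 3.906e+04 Hz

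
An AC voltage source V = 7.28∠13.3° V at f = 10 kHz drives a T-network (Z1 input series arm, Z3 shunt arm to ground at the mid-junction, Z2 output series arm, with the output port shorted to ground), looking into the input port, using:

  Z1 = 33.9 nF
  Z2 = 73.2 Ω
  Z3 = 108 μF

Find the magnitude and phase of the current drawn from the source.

Step 1 — Angular frequency: ω = 2π·f = 2π·1e+04 = 6.283e+04 rad/s.
Step 2 — Component impedances:
  Z1: Z = 1/(jωC) = -j/(ω·C) = 0 - j469.5 Ω
  Z2: Z = R = 73.2 Ω
  Z3: Z = 1/(jωC) = -j/(ω·C) = 0 - j0.1474 Ω
Step 3 — With the output port shorted to ground, the output series arm Z2 runs from the junction to ground; the shunt arm Z3 also runs from the junction to ground. They appear in parallel: Z3 || Z2 = 0.0002967 - j0.1474 Ω.
Step 4 — Series with input arm Z1: Z_in = Z1 + (Z3 || Z2) = 0.0002967 - j469.6 Ω = 469.6∠-90.0° Ω.
Step 5 — Source phasor: V = 7.28∠13.3° V = 7.085 + j1.675 V.
Step 6 — Ohm's law: I = V / Z_total = (7.085 + j1.675) / (0.0002967 - j469.6) = -0.003566 + j0.01509 A.
Step 7 — Convert to polar: |I| = 0.0155 A, ∠I = 103.3°.

I = 0.0155∠103.3° A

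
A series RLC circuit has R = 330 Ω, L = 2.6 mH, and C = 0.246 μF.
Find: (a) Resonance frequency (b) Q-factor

Step 1 — Resonance condition Im(Z)=0 gives ω₀ = 1/√(LC).
Step 2 — ω₀ = 1/√(0.0026·2.46e-07) = 3.954e+04 rad/s.
Step 3 — f₀ = ω₀/(2π) = 6293 Hz.
Step 4 — Series Q: Q = ω₀L/R = 3.954e+04·0.0026/330 = 0.3115.

(a) f₀ = 6293 Hz  (b) Q = 0.3115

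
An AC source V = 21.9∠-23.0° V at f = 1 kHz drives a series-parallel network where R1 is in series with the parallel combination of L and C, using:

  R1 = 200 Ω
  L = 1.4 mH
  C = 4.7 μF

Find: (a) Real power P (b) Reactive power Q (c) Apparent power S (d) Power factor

Step 1 — Angular frequency: ω = 2π·f = 2π·1000 = 6283 rad/s.
Step 2 — Component impedances:
  R1: Z = R = 200 Ω
  L: Z = jωL = j·6283·0.0014 = 0 + j8.796 Ω
  C: Z = 1/(jωC) = -j/(ω·C) = 0 - j33.86 Ω
Step 3 — Parallel branch: L || C = 1/(1/L + 1/C) = 0 + j11.88 Ω.
Step 4 — Series with R1: Z_total = R1 + (L || C) = 200 + j11.88 Ω = 200.4∠3.4° Ω.
Step 5 — Source phasor: V = 21.9∠-23.0° V = 20.16 - j8.557 V.
Step 6 — Current: I = V / Z = 0.09791 - j0.0486 A = 0.1093∠-26.4° A.
Step 7 — Complex power: S = V·I* = 2.39 + j0.142 VA.
Step 8 — Real power: P = Re(S) = 2.39 W.
Step 9 — Reactive power: Q = Im(S) = 0.142 VAR.
Step 10 — Apparent power: |S| = 2.394 VA.
Step 11 — Power factor: PF = P/|S| = 0.9982 (lagging).

(a) P = 2.39 W  (b) Q = 0.142 VAR  (c) S = 2.394 VA  (d) PF = 0.9982 (lagging)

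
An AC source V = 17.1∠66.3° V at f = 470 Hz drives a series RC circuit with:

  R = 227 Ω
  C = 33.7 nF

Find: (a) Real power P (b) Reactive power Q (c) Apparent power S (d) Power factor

Step 1 — Angular frequency: ω = 2π·f = 2π·470 = 2953 rad/s.
Step 2 — Component impedances:
  R: Z = R = 227 Ω
  C: Z = 1/(jωC) = -j/(ω·C) = 0 - j1.005e+04 Ω
Step 3 — Series combination: Z_total = R + C = 227 - j1.005e+04 Ω = 1.005e+04∠-88.7° Ω.
Step 4 — Source phasor: V = 17.1∠66.3° V = 6.873 + j15.66 V.
Step 5 — Current: I = V / Z = -0.001542 + j0.0007189 A = 0.001701∠155.0° A.
Step 6 — Complex power: S = V·I* = 0.0006571 - j0.02909 VA.
Step 7 — Real power: P = Re(S) = 0.0006571 W.
Step 8 — Reactive power: Q = Im(S) = -0.02909 VAR.
Step 9 — Apparent power: |S| = 0.02909 VA.
Step 10 — Power factor: PF = P/|S| = 0.02259 (leading).

(a) P = 0.0006571 W  (b) Q = -0.02909 VAR  (c) S = 0.02909 VA  (d) PF = 0.02259 (leading)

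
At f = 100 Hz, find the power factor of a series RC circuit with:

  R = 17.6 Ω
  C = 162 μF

Step 1 — Angular frequency: ω = 2π·f = 2π·100 = 628.3 rad/s.
Step 2 — Component impedances:
  R: Z = R = 17.6 Ω
  C: Z = 1/(jωC) = -j/(ω·C) = 0 - j9.824 Ω
Step 3 — Series combination: Z_total = R + C = 17.6 - j9.824 Ω = 20.16∠-29.2° Ω.
Step 4 — Power factor: PF = cos(φ) = Re(Z)/|Z| = 17.6/20.156 = 0.8732.
Step 5 — Type: Im(Z) = -9.824 ⇒ leading (phase φ = -29.2°).

PF = 0.8732 (leading, φ = -29.2°)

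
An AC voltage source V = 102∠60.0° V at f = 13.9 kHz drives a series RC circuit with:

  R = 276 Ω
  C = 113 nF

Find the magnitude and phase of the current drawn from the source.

Step 1 — Angular frequency: ω = 2π·f = 2π·1.39e+04 = 8.734e+04 rad/s.
Step 2 — Component impedances:
  R: Z = R = 276 Ω
  C: Z = 1/(jωC) = -j/(ω·C) = 0 - j101.3 Ω
Step 3 — Series combination: Z_total = R + C = 276 - j101.3 Ω = 294∠-20.2° Ω.
Step 4 — Source phasor: V = 102∠60.0° V = 51 + j88.33 V.
Step 5 — Ohm's law: I = V / Z_total = (51 + j88.33) / (276 - j101.3) = 0.05929 + j0.3418 A.
Step 6 — Convert to polar: |I| = 0.3469 A, ∠I = 80.2°.

I = 0.3469∠80.2° A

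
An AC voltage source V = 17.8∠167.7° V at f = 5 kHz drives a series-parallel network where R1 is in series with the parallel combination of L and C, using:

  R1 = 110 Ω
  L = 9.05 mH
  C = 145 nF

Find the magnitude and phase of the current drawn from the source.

Step 1 — Angular frequency: ω = 2π·f = 2π·5000 = 3.142e+04 rad/s.
Step 2 — Component impedances:
  R1: Z = R = 110 Ω
  L: Z = jωL = j·3.142e+04·0.00905 = 0 + j284.3 Ω
  C: Z = 1/(jωC) = -j/(ω·C) = 0 - j219.5 Ω
Step 3 — Parallel branch: L || C = 1/(1/L + 1/C) = 0 - j963.3 Ω.
Step 4 — Series with R1: Z_total = R1 + (L || C) = 110 - j963.3 Ω = 969.6∠-83.5° Ω.
Step 5 — Source phasor: V = 17.8∠167.7° V = -17.39 + j3.792 V.
Step 6 — Ohm's law: I = V / Z_total = (-17.39 + j3.792) / (110 - j963.3) = -0.005921 - j0.01738 A.
Step 7 — Convert to polar: |I| = 0.01836 A, ∠I = -108.8°.

I = 0.01836∠-108.8° A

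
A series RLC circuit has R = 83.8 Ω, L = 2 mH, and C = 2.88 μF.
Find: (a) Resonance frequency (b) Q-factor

Step 1 — Resonance condition Im(Z)=0 gives ω₀ = 1/√(LC).
Step 2 — ω₀ = 1/√(0.002·2.88e-06) = 1.318e+04 rad/s.
Step 3 — f₀ = ω₀/(2π) = 2097 Hz.
Step 4 — Series Q: Q = ω₀L/R = 1.318e+04·0.002/83.8 = 0.3145.

(a) f₀ = 2097 Hz  (b) Q = 0.3145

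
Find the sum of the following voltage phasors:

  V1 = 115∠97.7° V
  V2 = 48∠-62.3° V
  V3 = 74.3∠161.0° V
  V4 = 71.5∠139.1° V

Step 1 — Convert each phasor to rectangular form:
  V1 = 115·(cos(97.7°) + j·sin(97.7°)) = -15.41 + j114 V
  V2 = 48·(cos(-62.3°) + j·sin(-62.3°)) = 22.31 - j42.5 V
  V3 = 74.3·(cos(161.0°) + j·sin(161.0°)) = -70.25 + j24.19 V
  V4 = 71.5·(cos(139.1°) + j·sin(139.1°)) = -54.04 + j46.81 V
Step 2 — Sum components: V_total = -117.4 + j142.5 V.
Step 3 — Convert to polar: |V_total| = 184.6 V, ∠V_total = 129.5°.

V_total = 184.6∠129.5° V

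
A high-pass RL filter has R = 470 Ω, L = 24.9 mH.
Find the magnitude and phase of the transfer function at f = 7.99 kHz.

Step 1 — Angular frequency: ω = 2π·7990 = 5.02e+04 rad/s.
Step 2 — Transfer function: H(jω) = jωL/(R + jωL).
Step 3 — Numerator jωL = j·1250; denominator R + jωL = 470 + j1250.
Step 4 — H = 0.8761 + j0.3294.
Step 5 — Magnitude: |H| = 0.936 (-0.6 dB); phase: φ = 20.6°.

|H| = 0.936 (-0.6 dB), φ = 20.6°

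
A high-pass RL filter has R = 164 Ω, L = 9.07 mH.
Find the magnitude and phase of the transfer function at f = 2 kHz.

Step 1 — Angular frequency: ω = 2π·2000 = 1.257e+04 rad/s.
Step 2 — Transfer function: H(jω) = jωL/(R + jωL).
Step 3 — Numerator jωL = j·114; denominator R + jωL = 164 + j114.
Step 4 — H = 0.3257 + j0.4686.
Step 5 — Magnitude: |H| = 0.5707 (-4.9 dB); phase: φ = 55.2°.

|H| = 0.5707 (-4.9 dB), φ = 55.2°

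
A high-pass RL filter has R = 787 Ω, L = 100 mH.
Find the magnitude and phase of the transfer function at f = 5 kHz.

Step 1 — Angular frequency: ω = 2π·5000 = 3.142e+04 rad/s.
Step 2 — Transfer function: H(jω) = jωL/(R + jωL).
Step 3 — Numerator jωL = j·3142; denominator R + jωL = 787 + j3142.
Step 4 — H = 0.941 + j0.2357.
Step 5 — Magnitude: |H| = 0.97 (-0.3 dB); phase: φ = 14.1°.

|H| = 0.97 (-0.3 dB), φ = 14.1°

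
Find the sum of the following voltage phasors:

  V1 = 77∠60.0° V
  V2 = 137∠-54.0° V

Step 1 — Convert each phasor to rectangular form:
  V1 = 77·(cos(60.0°) + j·sin(60.0°)) = 38.5 + j66.68 V
  V2 = 137·(cos(-54.0°) + j·sin(-54.0°)) = 80.53 - j110.8 V
Step 2 — Sum components: V_total = 119 - j44.15 V.
Step 3 — Convert to polar: |V_total| = 127 V, ∠V_total = -20.4°.

V_total = 127∠-20.4° V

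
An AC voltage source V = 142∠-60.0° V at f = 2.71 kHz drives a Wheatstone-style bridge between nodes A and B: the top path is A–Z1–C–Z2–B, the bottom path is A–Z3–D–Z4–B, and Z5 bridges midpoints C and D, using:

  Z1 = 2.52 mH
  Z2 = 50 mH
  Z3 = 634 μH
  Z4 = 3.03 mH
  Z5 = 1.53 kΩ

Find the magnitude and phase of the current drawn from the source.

Step 1 — Angular frequency: ω = 2π·f = 2π·2710 = 1.703e+04 rad/s.
Step 2 — Component impedances:
  Z1: Z = jωL = j·1.703e+04·0.00252 = 0 + j42.91 Ω
  Z2: Z = jωL = j·1.703e+04·0.05 = 0 + j851.4 Ω
  Z3: Z = jωL = j·1.703e+04·0.000634 = 0 + j10.8 Ω
  Z4: Z = jωL = j·1.703e+04·0.00303 = 0 + j51.59 Ω
  Z5: Z = R = 1530 Ω
Step 3 — Bridge requires nodal analysis (the Z5 bridge couples midpoints C and D, so the two paths cannot be reduced to a simple series/parallel combination). Setting node B to ground and injecting 1 A at node A, the 3-node admittance system at A, C, D solves to V_A = Z_AB = 0.03473 + j58.32 Ω = 58.32∠90.0° Ω.
Step 4 — Source phasor: V = 142∠-60.0° V = 71 - j123 V.
Step 5 — Ohm's law: I = V / Z_total = (71 - j123) / (0.03473 + j58.32) = -2.108 - j1.219 A.
Step 6 — Convert to polar: |I| = 2.435 A, ∠I = -150.0°.

I = 2.435∠-150.0° A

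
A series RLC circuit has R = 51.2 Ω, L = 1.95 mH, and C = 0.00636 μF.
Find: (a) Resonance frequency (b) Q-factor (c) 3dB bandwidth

Step 1 — Resonance: ω₀ = 1/√(LC) = 1/√(0.00195·6.36e-09) = 2.84e+05 rad/s.
Step 2 — f₀ = ω₀/(2π) = 4.519e+04 Hz.
Step 3 — Series Q: Q = ω₀L/R = 2.84e+05·0.00195/51.2 = 10.81.
Step 4 — Bandwidth: Δω = ω₀/Q = 2.626e+04 rad/s; BW = Δω/(2π) = 4179 Hz.

(a) f₀ = 4.519e+04 Hz  (b) Q = 10.81  (c) BW = 4179 Hz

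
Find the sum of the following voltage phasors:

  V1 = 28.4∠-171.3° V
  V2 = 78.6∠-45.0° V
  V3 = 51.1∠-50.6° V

Step 1 — Convert each phasor to rectangular form:
  V1 = 28.4·(cos(-171.3°) + j·sin(-171.3°)) = -28.07 - j4.296 V
  V2 = 78.6·(cos(-45.0°) + j·sin(-45.0°)) = 55.58 - j55.58 V
  V3 = 51.1·(cos(-50.6°) + j·sin(-50.6°)) = 32.43 - j39.49 V
Step 2 — Sum components: V_total = 59.94 - j99.36 V.
Step 3 — Convert to polar: |V_total| = 116 V, ∠V_total = -58.9°.

V_total = 116∠-58.9° V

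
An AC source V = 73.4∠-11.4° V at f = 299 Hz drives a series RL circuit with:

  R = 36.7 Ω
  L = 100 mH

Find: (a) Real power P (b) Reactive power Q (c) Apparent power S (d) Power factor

Step 1 — Angular frequency: ω = 2π·f = 2π·299 = 1879 rad/s.
Step 2 — Component impedances:
  R: Z = R = 36.7 Ω
  L: Z = jωL = j·1879·0.1 = 0 + j187.9 Ω
Step 3 — Series combination: Z_total = R + L = 36.7 + j187.9 Ω = 191.4∠78.9° Ω.
Step 4 — Source phasor: V = 73.4∠-11.4° V = 71.95 - j14.51 V.
Step 5 — Current: I = V / Z = -0.002319 - j0.3834 A = 0.3835∠-90.3° A.
Step 6 — Complex power: S = V·I* = 5.396 + j27.62 VA.
Step 7 — Real power: P = Re(S) = 5.396 W.
Step 8 — Reactive power: Q = Im(S) = 27.62 VAR.
Step 9 — Apparent power: |S| = 28.15 VA.
Step 10 — Power factor: PF = P/|S| = 0.1917 (lagging).

(a) P = 5.396 W  (b) Q = 27.62 VAR  (c) S = 28.15 VA  (d) PF = 0.1917 (lagging)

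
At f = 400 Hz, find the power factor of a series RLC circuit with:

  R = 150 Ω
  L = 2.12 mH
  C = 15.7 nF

Step 1 — Angular frequency: ω = 2π·f = 2π·400 = 2513 rad/s.
Step 2 — Component impedances:
  R: Z = R = 150 Ω
  L: Z = jωL = j·2513·0.00212 = 0 + j5.328 Ω
  C: Z = 1/(jωC) = -j/(ω·C) = 0 - j2.534e+04 Ω
Step 3 — Series combination: Z_total = R + L + C = 150 - j2.534e+04 Ω = 2.534e+04∠-89.7° Ω.
Step 4 — Power factor: PF = cos(φ) = Re(Z)/|Z| = 150/25338 = 0.00592.
Step 5 — Type: Im(Z) = -2.534e+04 ⇒ leading (phase φ = -89.7°).

PF = 0.00592 (leading, φ = -89.7°)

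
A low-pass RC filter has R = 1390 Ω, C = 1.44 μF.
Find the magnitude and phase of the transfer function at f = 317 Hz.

Step 1 — Angular frequency: ω = 2π·317 = 1992 rad/s.
Step 2 — Transfer function: H(jω) = 1/(1 + jωRC).
Step 3 — Denominator: 1 + jωRC = 1 + j·1992·1390·1.44e-06 = 1 + j3.987.
Step 4 — H = 0.05919 - j0.236.
Step 5 — Magnitude: |H| = 0.2433 (-12.3 dB); phase: φ = -75.9°.

|H| = 0.2433 (-12.3 dB), φ = -75.9°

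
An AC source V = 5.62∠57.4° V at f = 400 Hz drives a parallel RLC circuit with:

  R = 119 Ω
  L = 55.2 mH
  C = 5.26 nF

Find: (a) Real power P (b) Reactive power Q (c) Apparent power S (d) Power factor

Step 1 — Angular frequency: ω = 2π·f = 2π·400 = 2513 rad/s.
Step 2 — Component impedances:
  R: Z = R = 119 Ω
  L: Z = jωL = j·2513·0.0552 = 0 + j138.7 Ω
  C: Z = 1/(jωC) = -j/(ω·C) = 0 - j7.564e+04 Ω
Step 3 — Parallel combination: 1/Z_total = 1/R + 1/L + 1/C; Z_total = 68.66 + j58.79 Ω = 90.39∠40.6° Ω.
Step 4 — Source phasor: V = 5.62∠57.4° V = 3.028 + j4.735 V.
Step 5 — Current: I = V / Z = 0.05951 + j0.018 A = 0.06217∠16.8° A.
Step 6 — Complex power: S = V·I* = 0.2654 + j0.2272 VA.
Step 7 — Real power: P = Re(S) = 0.2654 W.
Step 8 — Reactive power: Q = Im(S) = 0.2272 VAR.
Step 9 — Apparent power: |S| = 0.3494 VA.
Step 10 — Power factor: PF = P/|S| = 0.7596 (lagging).

(a) P = 0.2654 W  (b) Q = 0.2272 VAR  (c) S = 0.3494 VA  (d) PF = 0.7596 (lagging)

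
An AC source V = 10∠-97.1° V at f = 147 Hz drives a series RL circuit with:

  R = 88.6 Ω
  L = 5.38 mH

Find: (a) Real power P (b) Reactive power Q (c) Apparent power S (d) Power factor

Step 1 — Angular frequency: ω = 2π·f = 2π·147 = 923.6 rad/s.
Step 2 — Component impedances:
  R: Z = R = 88.6 Ω
  L: Z = jωL = j·923.6·0.00538 = 0 + j4.969 Ω
Step 3 — Series combination: Z_total = R + L = 88.6 + j4.969 Ω = 88.74∠3.2° Ω.
Step 4 — Source phasor: V = 10∠-97.1° V = -1.236 - j9.923 V.
Step 5 — Current: I = V / Z = -0.02017 - j0.1109 A = 0.1127∠-100.3° A.
Step 6 — Complex power: S = V·I* = 1.125 + j0.0631 VA.
Step 7 — Real power: P = Re(S) = 1.125 W.
Step 8 — Reactive power: Q = Im(S) = 0.0631 VAR.
Step 9 — Apparent power: |S| = 1.127 VA.
Step 10 — Power factor: PF = P/|S| = 0.9984 (lagging).

(a) P = 1.125 W  (b) Q = 0.0631 VAR  (c) S = 1.127 VA  (d) PF = 0.9984 (lagging)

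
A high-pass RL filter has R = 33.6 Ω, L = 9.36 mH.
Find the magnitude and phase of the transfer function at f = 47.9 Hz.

Step 1 — Angular frequency: ω = 2π·47.9 = 301 rad/s.
Step 2 — Transfer function: H(jω) = jωL/(R + jωL).
Step 3 — Numerator jωL = j·2.817; denominator R + jωL = 33.6 + j2.817.
Step 4 — H = 0.00698 + j0.08325.
Step 5 — Magnitude: |H| = 0.08355 (-21.6 dB); phase: φ = 85.2°.

|H| = 0.08355 (-21.6 dB), φ = 85.2°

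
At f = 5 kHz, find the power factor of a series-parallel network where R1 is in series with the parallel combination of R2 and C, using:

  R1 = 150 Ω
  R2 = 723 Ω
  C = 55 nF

Step 1 — Angular frequency: ω = 2π·f = 2π·5000 = 3.142e+04 rad/s.
Step 2 — Component impedances:
  R1: Z = R = 150 Ω
  R2: Z = R = 723 Ω
  C: Z = 1/(jωC) = -j/(ω·C) = 0 - j578.7 Ω
Step 3 — Parallel branch: R2 || C = 1/(1/R2 + 1/C) = 282.4 - j352.7 Ω.
Step 4 — Series with R1: Z_total = R1 + (R2 || C) = 432.4 - j352.7 Ω = 558∠-39.2° Ω.
Step 5 — Power factor: PF = cos(φ) = Re(Z)/|Z| = 432.35/557.98 = 0.7748.
Step 6 — Type: Im(Z) = -352.7 ⇒ leading (phase φ = -39.2°).

PF = 0.7748 (leading, φ = -39.2°)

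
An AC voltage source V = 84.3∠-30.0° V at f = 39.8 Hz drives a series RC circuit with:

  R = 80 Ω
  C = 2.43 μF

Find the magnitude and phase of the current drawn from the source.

Step 1 — Angular frequency: ω = 2π·f = 2π·39.8 = 250.1 rad/s.
Step 2 — Component impedances:
  R: Z = R = 80 Ω
  C: Z = 1/(jωC) = -j/(ω·C) = 0 - j1646 Ω
Step 3 — Series combination: Z_total = R + C = 80 - j1646 Ω = 1648∠-87.2° Ω.
Step 4 — Source phasor: V = 84.3∠-30.0° V = 73.01 - j42.15 V.
Step 5 — Ohm's law: I = V / Z_total = (73.01 - j42.15) / (80 - j1646) = 0.0277 + j0.04302 A.
Step 6 — Convert to polar: |I| = 0.05117 A, ∠I = 57.2°.

I = 0.05117∠57.2° A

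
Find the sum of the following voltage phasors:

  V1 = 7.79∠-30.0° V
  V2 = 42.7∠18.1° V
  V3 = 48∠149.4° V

Step 1 — Convert each phasor to rectangular form:
  V1 = 7.79·(cos(-30.0°) + j·sin(-30.0°)) = 6.746 - j3.895 V
  V2 = 42.7·(cos(18.1°) + j·sin(18.1°)) = 40.59 + j13.27 V
  V3 = 48·(cos(149.4°) + j·sin(149.4°)) = -41.32 + j24.43 V
Step 2 — Sum components: V_total = 6.018 + j33.8 V.
Step 3 — Convert to polar: |V_total| = 34.34 V, ∠V_total = 79.9°.

V_total = 34.34∠79.9° V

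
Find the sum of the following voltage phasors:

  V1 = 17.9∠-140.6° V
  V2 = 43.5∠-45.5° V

Step 1 — Convert each phasor to rectangular form:
  V1 = 17.9·(cos(-140.6°) + j·sin(-140.6°)) = -13.83 - j11.36 V
  V2 = 43.5·(cos(-45.5°) + j·sin(-45.5°)) = 30.49 - j31.03 V
Step 2 — Sum components: V_total = 16.66 - j42.39 V.
Step 3 — Convert to polar: |V_total| = 45.54 V, ∠V_total = -68.5°.

V_total = 45.54∠-68.5° V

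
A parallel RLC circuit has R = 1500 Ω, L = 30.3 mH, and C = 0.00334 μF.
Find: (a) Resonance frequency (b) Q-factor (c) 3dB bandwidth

Step 1 — Resonance: ω₀ = 1/√(LC) = 1/√(0.0303·3.34e-09) = 9.94e+04 rad/s.
Step 2 — f₀ = ω₀/(2π) = 1.582e+04 Hz.
Step 3 — Parallel Q: Q = R/(ω₀L) = 1500/(9.94e+04·0.0303) = 0.498.
Step 4 — Bandwidth: Δω = ω₀/Q = 1.996e+05 rad/s; BW = Δω/(2π) = 3.177e+04 Hz.

(a) f₀ = 1.582e+04 Hz  (b) Q = 0.498  (c) BW = 3.177e+04 Hz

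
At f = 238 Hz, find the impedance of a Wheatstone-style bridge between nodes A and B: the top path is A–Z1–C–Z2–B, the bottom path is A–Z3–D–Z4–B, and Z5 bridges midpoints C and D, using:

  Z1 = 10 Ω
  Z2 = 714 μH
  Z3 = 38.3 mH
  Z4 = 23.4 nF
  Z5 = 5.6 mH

Step 1 — Angular frequency: ω = 2π·f = 2π·238 = 1495 rad/s.
Step 2 — Component impedances:
  Z1: Z = R = 10 Ω
  Z2: Z = jωL = j·1495·0.000714 = 0 + j1.068 Ω
  Z3: Z = jωL = j·1495·0.0383 = 0 + j57.27 Ω
  Z4: Z = 1/(jωC) = -j/(ω·C) = 0 - j2.858e+04 Ω
  Z5: Z = jωL = j·1495·0.0056 = 0 + j8.374 Ω
Step 3 — Bridge requires nodal analysis (the Z5 bridge couples midpoints C and D, so the two paths cannot be reduced to a simple series/parallel combination). Setting node B to ground and injecting 1 A at node A, the 3-node admittance system at A, C, D solves to V_A = Z_AB = 9.773 + j2.556 Ω = 10.1∠14.7° Ω.

Z = 9.773 + j2.556 Ω = 10.1∠14.7° Ω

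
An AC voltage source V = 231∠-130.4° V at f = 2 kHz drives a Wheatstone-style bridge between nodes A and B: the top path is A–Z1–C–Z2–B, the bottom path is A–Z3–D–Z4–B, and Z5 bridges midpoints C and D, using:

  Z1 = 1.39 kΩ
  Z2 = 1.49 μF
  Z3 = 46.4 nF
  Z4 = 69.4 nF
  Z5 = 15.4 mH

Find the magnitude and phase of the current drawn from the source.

Step 1 — Angular frequency: ω = 2π·f = 2π·2000 = 1.257e+04 rad/s.
Step 2 — Component impedances:
  Z1: Z = R = 1390 Ω
  Z2: Z = 1/(jωC) = -j/(ω·C) = 0 - j53.41 Ω
  Z3: Z = 1/(jωC) = -j/(ω·C) = 0 - j1715 Ω
  Z4: Z = 1/(jωC) = -j/(ω·C) = 0 - j1147 Ω
  Z5: Z = jωL = j·1.257e+04·0.0154 = 0 + j193.5 Ω
Step 3 — Bridge requires nodal analysis (the Z5 bridge couples midpoints C and D, so the two paths cannot be reduced to a simple series/parallel combination). Setting node B to ground and injecting 1 A at node A, the 3-node admittance system at A, C, D solves to V_A = Z_AB = 750.8 - j753.6 Ω = 1064∠-45.1° Ω.
Step 4 — Source phasor: V = 231∠-130.4° V = -149.7 - j175.9 V.
Step 5 — Ohm's law: I = V / Z_total = (-149.7 - j175.9) / (750.8 - j753.6) = 0.01782 - j0.2164 A.
Step 6 — Convert to polar: |I| = 0.2171 A, ∠I = -85.3°.

I = 0.2171∠-85.3° A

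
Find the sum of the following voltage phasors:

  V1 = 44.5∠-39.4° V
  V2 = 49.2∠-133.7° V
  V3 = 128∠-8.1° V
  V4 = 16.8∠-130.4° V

Step 1 — Convert each phasor to rectangular form:
  V1 = 44.5·(cos(-39.4°) + j·sin(-39.4°)) = 34.39 - j28.25 V
  V2 = 49.2·(cos(-133.7°) + j·sin(-133.7°)) = -33.99 - j35.57 V
  V3 = 128·(cos(-8.1°) + j·sin(-8.1°)) = 126.7 - j18.04 V
  V4 = 16.8·(cos(-130.4°) + j·sin(-130.4°)) = -10.89 - j12.79 V
Step 2 — Sum components: V_total = 116.2 - j94.64 V.
Step 3 — Convert to polar: |V_total| = 149.9 V, ∠V_total = -39.2°.

V_total = 149.9∠-39.2° V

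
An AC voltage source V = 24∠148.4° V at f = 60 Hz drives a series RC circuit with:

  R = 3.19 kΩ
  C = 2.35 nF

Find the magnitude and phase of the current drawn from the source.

Step 1 — Angular frequency: ω = 2π·f = 2π·60 = 377 rad/s.
Step 2 — Component impedances:
  R: Z = R = 3190 Ω
  C: Z = 1/(jωC) = -j/(ω·C) = 0 - j1.129e+06 Ω
Step 3 — Series combination: Z_total = R + C = 3190 - j1.129e+06 Ω = 1.129e+06∠-89.8° Ω.
Step 4 — Source phasor: V = 24∠148.4° V = -20.44 + j12.58 V.
Step 5 — Ohm's law: I = V / Z_total = (-20.44 + j12.58) / (3190 - j1.129e+06) = -1.119e-05 - j1.808e-05 A.
Step 6 — Convert to polar: |I| = 2.126e-05 A, ∠I = -121.8°.

I = 2.126e-05∠-121.8° A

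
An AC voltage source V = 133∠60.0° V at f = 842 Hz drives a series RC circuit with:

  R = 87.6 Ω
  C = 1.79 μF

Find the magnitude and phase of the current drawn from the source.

Step 1 — Angular frequency: ω = 2π·f = 2π·842 = 5290 rad/s.
Step 2 — Component impedances:
  R: Z = R = 87.6 Ω
  C: Z = 1/(jωC) = -j/(ω·C) = 0 - j105.6 Ω
Step 3 — Series combination: Z_total = R + C = 87.6 - j105.6 Ω = 137.2∠-50.3° Ω.
Step 4 — Source phasor: V = 133∠60.0° V = 66.5 + j115.2 V.
Step 5 — Ohm's law: I = V / Z_total = (66.5 + j115.2) / (87.6 - j105.6) = -0.3367 + j0.909 A.
Step 6 — Convert to polar: |I| = 0.9694 A, ∠I = 110.3°.

I = 0.9694∠110.3° A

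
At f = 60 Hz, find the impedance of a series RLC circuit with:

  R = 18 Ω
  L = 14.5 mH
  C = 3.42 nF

Step 1 — Angular frequency: ω = 2π·f = 2π·60 = 377 rad/s.
Step 2 — Component impedances:
  R: Z = R = 18 Ω
  L: Z = jωL = j·377·0.0145 = 0 + j5.466 Ω
  C: Z = 1/(jωC) = -j/(ω·C) = 0 - j7.756e+05 Ω
Step 3 — Series combination: Z_total = R + L + C = 18 - j7.756e+05 Ω = 7.756e+05∠-90.0° Ω.

Z = 18 - j7.756e+05 Ω = 7.756e+05∠-90.0° Ω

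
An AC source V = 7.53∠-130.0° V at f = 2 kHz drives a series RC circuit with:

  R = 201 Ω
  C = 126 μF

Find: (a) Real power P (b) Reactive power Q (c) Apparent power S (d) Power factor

Step 1 — Angular frequency: ω = 2π·f = 2π·2000 = 1.257e+04 rad/s.
Step 2 — Component impedances:
  R: Z = R = 201 Ω
  C: Z = 1/(jωC) = -j/(ω·C) = 0 - j0.6316 Ω
Step 3 — Series combination: Z_total = R + C = 201 - j0.6316 Ω = 201∠-0.2° Ω.
Step 4 — Source phasor: V = 7.53∠-130.0° V = -4.84 - j5.768 V.
Step 5 — Current: I = V / Z = -0.02399 - j0.02877 A = 0.03746∠-129.8° A.
Step 6 — Complex power: S = V·I* = 0.2821 - j0.0008864 VA.
Step 7 — Real power: P = Re(S) = 0.2821 W.
Step 8 — Reactive power: Q = Im(S) = -0.0008864 VAR.
Step 9 — Apparent power: |S| = 0.2821 VA.
Step 10 — Power factor: PF = P/|S| = 1 (leading).

(a) P = 0.2821 W  (b) Q = -0.0008864 VAR  (c) S = 0.2821 VA  (d) PF = 1 (leading)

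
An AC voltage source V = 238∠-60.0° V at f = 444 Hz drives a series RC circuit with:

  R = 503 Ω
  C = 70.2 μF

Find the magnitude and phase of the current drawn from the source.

Step 1 — Angular frequency: ω = 2π·f = 2π·444 = 2790 rad/s.
Step 2 — Component impedances:
  R: Z = R = 503 Ω
  C: Z = 1/(jωC) = -j/(ω·C) = 0 - j5.106 Ω
Step 3 — Series combination: Z_total = R + C = 503 - j5.106 Ω = 503∠-0.6° Ω.
Step 4 — Source phasor: V = 238∠-60.0° V = 119 - j206.1 V.
Step 5 — Ohm's law: I = V / Z_total = (119 - j206.1) / (503 - j5.106) = 0.2407 - j0.4073 A.
Step 6 — Convert to polar: |I| = 0.4731 A, ∠I = -59.4°.

I = 0.4731∠-59.4° A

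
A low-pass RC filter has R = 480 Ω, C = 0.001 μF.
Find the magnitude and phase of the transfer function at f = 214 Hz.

Step 1 — Angular frequency: ω = 2π·214 = 1345 rad/s.
Step 2 — Transfer function: H(jω) = 1/(1 + jωRC).
Step 3 — Denominator: 1 + jωRC = 1 + j·1345·480·1e-09 = 1 + j0.0006454.
Step 4 — H = 1 - j0.0006454.
Step 5 — Magnitude: |H| = 1 (-0.0 dB); phase: φ = -0.0°.

|H| = 1 (-0.0 dB), φ = -0.0°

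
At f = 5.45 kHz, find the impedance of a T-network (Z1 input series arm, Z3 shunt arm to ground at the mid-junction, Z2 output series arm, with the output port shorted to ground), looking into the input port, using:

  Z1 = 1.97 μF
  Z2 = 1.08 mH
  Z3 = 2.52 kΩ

Step 1 — Angular frequency: ω = 2π·f = 2π·5450 = 3.424e+04 rad/s.
Step 2 — Component impedances:
  Z1: Z = 1/(jωC) = -j/(ω·C) = 0 - j14.82 Ω
  Z2: Z = jωL = j·3.424e+04·0.00108 = 0 + j36.98 Ω
  Z3: Z = R = 2520 Ω
Step 3 — With the output port shorted to ground, the output series arm Z2 runs from the junction to ground; the shunt arm Z3 also runs from the junction to ground. They appear in parallel: Z3 || Z2 = 0.5426 + j36.97 Ω.
Step 4 — Series with input arm Z1: Z_in = Z1 + (Z3 || Z2) = 0.5426 + j22.15 Ω = 22.16∠88.6° Ω.

Z = 0.5426 + j22.15 Ω = 22.16∠88.6° Ω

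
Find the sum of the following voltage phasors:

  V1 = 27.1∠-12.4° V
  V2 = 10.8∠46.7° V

Step 1 — Convert each phasor to rectangular form:
  V1 = 27.1·(cos(-12.4°) + j·sin(-12.4°)) = 26.47 - j5.819 V
  V2 = 10.8·(cos(46.7°) + j·sin(46.7°)) = 7.407 + j7.86 V
Step 2 — Sum components: V_total = 33.87 + j2.041 V.
Step 3 — Convert to polar: |V_total| = 33.94 V, ∠V_total = 3.4°.

V_total = 33.94∠3.4° V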